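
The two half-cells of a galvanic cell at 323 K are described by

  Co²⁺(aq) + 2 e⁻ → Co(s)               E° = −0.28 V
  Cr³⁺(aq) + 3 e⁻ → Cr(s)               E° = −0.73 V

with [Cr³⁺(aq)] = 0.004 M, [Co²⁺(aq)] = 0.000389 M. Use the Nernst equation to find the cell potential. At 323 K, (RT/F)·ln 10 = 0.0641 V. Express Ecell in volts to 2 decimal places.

Co²⁺/Co is reduced (cathode, E° = −0.28 V) and Cr³⁺/Cr is oxidized (anode).
E°cell = E°cat − E°an = −0.28 − (−0.73) = +0.45 V; n = 6.
Balancing gives 3 Co²⁺(aq) + 2 Cr(s) → 3 Co(s) + 2 Cr³⁺(aq); hence Q = [Cr³⁺(aq)]^2 / [Co²⁺(aq)]^3 = 2.72×10^5 (log Q = 5.434).
By the Nernst equation, E = +0.45 − (0.0641/6)·(5.434) = +0.39 V.

+0.39 V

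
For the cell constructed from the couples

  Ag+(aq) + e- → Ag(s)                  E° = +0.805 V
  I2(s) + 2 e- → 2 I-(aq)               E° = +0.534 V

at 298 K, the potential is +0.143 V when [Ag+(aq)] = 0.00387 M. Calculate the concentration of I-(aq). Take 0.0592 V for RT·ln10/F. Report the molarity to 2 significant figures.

1.8 M

With Ag⁺/Ag at the cathode and I₂/I⁻ at the anode, E°cell = +0.805 − (+0.534) = +0.271 V (n = 2).
Rearranging E = E° − (0.0592/n)·log Q gives log Q = 2(+0.271 − (+0.143))/0.0592 = 4.324.
Balancing electrons gives 2 Ag+(aq) + 2 I-(aq) → 2 Ag(s) + I2(s); thus Q = 1 / ([Ag+(aq)]^2·[I-(aq)]^2).
Substituting the known concentrations and solving, log [I-(aq)] = 0.250 and [I-(aq)] = 1.8 M.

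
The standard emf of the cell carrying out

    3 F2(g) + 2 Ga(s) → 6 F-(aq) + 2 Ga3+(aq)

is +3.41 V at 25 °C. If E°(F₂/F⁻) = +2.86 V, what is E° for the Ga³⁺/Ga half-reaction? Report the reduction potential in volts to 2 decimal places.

−0.55 V

In the reaction as written the F₂/F⁻ couple is reduced (cathode) and Ga³⁺/Ga is oxidized (anode), so E°cell = E°(F₂/F⁻) − E°(Ga³⁺/Ga).
E°(Ga³⁺/Ga) = E°(cathode) − E°cell = +2.86 − (+3.41) = −0.55 V.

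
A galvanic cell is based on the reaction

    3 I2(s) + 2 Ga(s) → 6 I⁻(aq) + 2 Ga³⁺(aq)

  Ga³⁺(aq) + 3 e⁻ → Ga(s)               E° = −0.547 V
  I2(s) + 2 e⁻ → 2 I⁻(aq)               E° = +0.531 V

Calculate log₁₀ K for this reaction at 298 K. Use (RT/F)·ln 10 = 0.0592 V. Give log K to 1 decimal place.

log K = 109.3

The I₂/I⁻ couple is reduced (cathode); E°cell = +0.531 − (−0.547) = +1.078 V with n = 6.
At equilibrium E = 0, so log K = nE°cell / 0.0592 = (6)(+1.078) / 0.0592 = 109.3.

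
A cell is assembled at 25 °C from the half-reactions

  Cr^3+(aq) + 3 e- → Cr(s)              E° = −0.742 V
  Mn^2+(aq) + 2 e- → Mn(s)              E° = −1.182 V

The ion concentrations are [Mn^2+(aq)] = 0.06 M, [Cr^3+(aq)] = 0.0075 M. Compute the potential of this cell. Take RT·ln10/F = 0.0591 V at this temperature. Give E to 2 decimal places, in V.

+0.43 V

The Cr³⁺/Cr couple has the more positive E°, so it is the cathode; Mn²⁺/Mn is the anode.
E°cell = −0.742 − (−1.182) = +0.440 V, with n = 6 electrons transferred.
Balancing gives 2 Cr^3+(aq) + 3 Mn(s) → 2 Cr(s) + 3 Mn^2+(aq); hence Q = [Mn^2+(aq)]^3 / [Cr^3+(aq)]^2 = 3.84 (log Q = 0.584).
Applying E = E° − (RT ln10/nF)·log Q gives +0.440 − (0.0591/6)(0.584) = +0.43 V.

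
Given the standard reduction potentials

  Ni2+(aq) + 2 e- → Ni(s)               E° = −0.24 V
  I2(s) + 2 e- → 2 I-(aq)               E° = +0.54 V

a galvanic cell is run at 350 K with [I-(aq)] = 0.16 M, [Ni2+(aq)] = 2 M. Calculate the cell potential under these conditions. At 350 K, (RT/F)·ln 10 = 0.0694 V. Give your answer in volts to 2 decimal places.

I₂/I⁻ is reduced (cathode, E° = +0.54 V) and Ni²⁺/Ni is oxidized (anode).
E°cell = E°cat − E°an = +0.54 − (−0.24) = +0.78 V; n = 2.
Balancing gives I2(s) + Ni(s) → 2 I-(aq) + Ni2+(aq); hence Q = [I-(aq)]^2·[Ni2+(aq)] = 0.0512 (log Q = −1.291).
E = E° − (0.0694/n)·log Q = +0.78 − (0.0694/2)(−1.291) = +0.82 V.

+0.82 V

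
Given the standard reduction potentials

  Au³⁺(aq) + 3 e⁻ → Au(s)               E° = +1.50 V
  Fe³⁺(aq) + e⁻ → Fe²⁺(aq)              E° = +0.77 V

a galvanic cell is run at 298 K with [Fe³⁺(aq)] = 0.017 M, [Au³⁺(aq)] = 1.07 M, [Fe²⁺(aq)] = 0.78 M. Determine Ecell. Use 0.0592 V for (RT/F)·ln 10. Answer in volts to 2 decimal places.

+0.83 V

Since E°(Au³⁺/Au) > E°(Fe³⁺/Fe²⁺), Au³⁺/Au serves as the cathode.
The standard potential is +1.50 − (+0.77) = +0.73 V and the balanced reaction transfers n = 3 electrons.
Balancing gives Au³⁺(aq) + 3 Fe²⁺(aq) → Au(s) + 3 Fe³⁺(aq); hence Q = [Fe³⁺(aq)]^3 / ([Au³⁺(aq)]·[Fe²⁺(aq)]^3) = 9.68×10^−6 (log Q = −5.014).
E = E° − (0.0592/n)·log Q = +0.73 − (0.0592/3)(−5.014) = +0.83 V.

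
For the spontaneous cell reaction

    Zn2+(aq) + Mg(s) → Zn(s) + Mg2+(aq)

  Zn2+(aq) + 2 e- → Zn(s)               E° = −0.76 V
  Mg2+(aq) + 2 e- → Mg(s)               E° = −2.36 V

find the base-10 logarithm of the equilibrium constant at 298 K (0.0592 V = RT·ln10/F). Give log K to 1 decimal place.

log K = 54.1

The Zn²⁺/Zn couple is reduced (cathode); E°cell = −0.76 − (−2.36) = +1.60 V with n = 2.
At equilibrium E = 0, so log K = nE°cell / 0.0592 = (2)(+1.60) / 0.0592 = 54.1.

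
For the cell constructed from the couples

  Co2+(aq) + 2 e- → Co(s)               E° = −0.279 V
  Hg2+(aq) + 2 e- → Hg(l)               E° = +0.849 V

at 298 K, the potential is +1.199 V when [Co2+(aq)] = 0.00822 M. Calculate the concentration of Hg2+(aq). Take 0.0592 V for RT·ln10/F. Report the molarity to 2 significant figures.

The Hg²⁺/Hg couple has the larger reduction potential, so it is the cathode: E°cell = +0.849 − (−0.279) = +1.128 V and n = 2.
Rearranging E = E° − (0.0592/n)·log Q gives log Q = 2(+1.128 − (+1.199))/0.0592 = −2.399.
For Hg2+(aq) + Co(s) → Hg(l) + Co2+(aq), the reaction quotient is Q = [Co2+(aq)] / [Hg2+(aq)].
Isolating [Hg2+(aq)] in Q = 10^{−2.399} yields log [Hg2+(aq)] = 0.314, i.e. 2.1 M.

2.1 M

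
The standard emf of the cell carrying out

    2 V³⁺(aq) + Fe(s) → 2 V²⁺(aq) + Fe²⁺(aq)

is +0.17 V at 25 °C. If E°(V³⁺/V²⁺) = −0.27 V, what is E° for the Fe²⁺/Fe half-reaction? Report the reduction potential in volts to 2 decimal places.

−0.44 V

In the reaction as written the V³⁺/V²⁺ couple is reduced (cathode) and Fe²⁺/Fe is oxidized (anode), so E°cell = E°(V³⁺/V²⁺) − E°(Fe²⁺/Fe).
E°(Fe²⁺/Fe) = E°(cathode) − E°cell = −0.27 − (+0.17) = −0.44 V.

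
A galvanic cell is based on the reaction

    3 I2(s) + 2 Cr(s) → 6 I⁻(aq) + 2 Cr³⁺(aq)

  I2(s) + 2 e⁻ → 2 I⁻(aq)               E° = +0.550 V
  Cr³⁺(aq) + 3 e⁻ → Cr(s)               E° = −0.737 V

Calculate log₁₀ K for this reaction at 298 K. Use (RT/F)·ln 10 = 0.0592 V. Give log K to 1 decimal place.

The I₂/I⁻ couple is reduced (cathode); E°cell = +0.550 − (−0.737) = +1.287 V with n = 6.
At equilibrium E = 0, so log K = nE°cell / 0.0592 = (6)(+1.287) / 0.0592 = 130.4.

log K = 130.4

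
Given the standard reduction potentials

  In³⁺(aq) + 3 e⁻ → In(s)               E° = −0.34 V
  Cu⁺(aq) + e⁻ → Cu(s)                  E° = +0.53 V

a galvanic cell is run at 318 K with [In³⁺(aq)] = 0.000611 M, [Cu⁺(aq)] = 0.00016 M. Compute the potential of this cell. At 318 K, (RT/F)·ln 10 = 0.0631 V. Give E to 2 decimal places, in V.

Since E°(Cu⁺/Cu) > E°(In³⁺/In), Cu⁺/Cu serves as the cathode.
E°cell = E°cat − E°an = +0.53 − (−0.34) = +0.87 V; n = 3.
The balanced reaction is 3 Cu⁺(aq) + In(s) → 3 Cu(s) + In³⁺(aq), so Q = [In³⁺(aq)] / [Cu⁺(aq)]^3 = 1.49×10^8 and log Q = 8.174.
Applying E = E° − (RT ln10/nF)·log Q gives +0.87 − (0.0631/3)(8.174) = +0.70 V.

+0.70 V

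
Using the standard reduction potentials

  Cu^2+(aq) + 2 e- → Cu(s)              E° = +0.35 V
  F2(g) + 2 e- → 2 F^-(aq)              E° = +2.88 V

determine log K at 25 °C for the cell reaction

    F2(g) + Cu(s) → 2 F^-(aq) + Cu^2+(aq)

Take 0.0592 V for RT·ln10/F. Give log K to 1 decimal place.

The F₂/F⁻ couple is reduced (cathode); E°cell = +2.88 − (+0.35) = +2.53 V with n = 2.
At equilibrium E = 0, so log K = nE°cell / 0.0592 = (2)(+2.53) / 0.0592 = 85.5.

log K = 85.5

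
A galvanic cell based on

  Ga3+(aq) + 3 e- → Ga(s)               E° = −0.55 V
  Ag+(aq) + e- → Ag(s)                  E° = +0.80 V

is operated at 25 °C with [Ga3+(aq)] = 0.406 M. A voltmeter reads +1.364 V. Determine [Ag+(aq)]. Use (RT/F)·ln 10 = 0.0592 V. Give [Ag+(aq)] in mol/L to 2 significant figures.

The Ag⁺/Ag couple has the larger reduction potential, so it is the cathode: E°cell = +0.80 − (−0.55) = +1.35 V and n = 3.
From the Nernst equation, log Q = n(E° − E)/0.0592 = 3·(+1.35 − (+1.364))/0.0592 = −0.709.
For 3 Ag+(aq) + Ga(s) → 3 Ag(s) + Ga3+(aq), the reaction quotient is Q = [Ga3+(aq)] / [Ag+(aq)]^3.
Isolating [Ag+(aq)] in Q = 10^{−0.709} yields log [Ag+(aq)] = 0.106, i.e. 1.3 M.

1.3 M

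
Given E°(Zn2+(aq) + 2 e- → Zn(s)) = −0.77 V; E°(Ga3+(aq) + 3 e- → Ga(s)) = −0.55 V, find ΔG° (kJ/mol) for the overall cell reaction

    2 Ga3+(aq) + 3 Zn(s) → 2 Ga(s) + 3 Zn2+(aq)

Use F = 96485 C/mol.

In the reaction as written Ga3+(aq) is reduced, so the Ga³⁺/Ga couple is the cathode and Zn²⁺/Zn is the anode.
E°cell = −0.55 − (−0.77) = +0.22 V; balancing electrons gives n = 6.
ΔG° = −nFE°cell = −(6)(96485)(+0.22) J/mol = −127 kJ/mol.

−127 kJ/mol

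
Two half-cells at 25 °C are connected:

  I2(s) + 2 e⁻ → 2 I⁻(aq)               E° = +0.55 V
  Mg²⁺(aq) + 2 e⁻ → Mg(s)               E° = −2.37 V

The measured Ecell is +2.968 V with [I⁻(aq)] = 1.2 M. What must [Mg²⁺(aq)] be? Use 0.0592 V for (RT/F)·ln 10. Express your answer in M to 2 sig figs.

The I₂/I⁻ couple has the larger reduction potential, so it is the cathode: E°cell = +0.55 − (−2.37) = +2.92 V and n = 2.
Rearranging E = E° − (0.0592/n)·log Q gives log Q = 2(+2.92 − (+2.968))/0.0592 = −1.622.
The balanced reaction is I2(s) + Mg(s) → 2 I⁻(aq) + Mg²⁺(aq), so Q = [I⁻(aq)]^2·[Mg²⁺(aq)].
Solving for the unknown gives log [Mg²⁺(aq)] = −1.780, so [Mg²⁺(aq)] ≈ 0.017 M.

0.017 M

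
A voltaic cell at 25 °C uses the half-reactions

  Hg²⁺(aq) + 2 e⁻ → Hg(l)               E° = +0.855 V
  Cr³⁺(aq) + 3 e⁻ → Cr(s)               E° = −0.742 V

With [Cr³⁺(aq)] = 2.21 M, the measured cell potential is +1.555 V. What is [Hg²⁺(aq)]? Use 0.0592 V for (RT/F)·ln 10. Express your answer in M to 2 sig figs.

0.065 M

The Hg²⁺/Hg couple has the larger reduction potential, so it is the cathode: E°cell = +0.855 − (−0.742) = +1.597 V and n = 6.
Since E = E° − (0.0592/n)·log Q, log Q = n(E° − E)/0.0592 = 4.257.
The balanced reaction is 3 Hg²⁺(aq) + 2 Cr(s) → 3 Hg(l) + 2 Cr³⁺(aq), so Q = [Cr³⁺(aq)]^2 / [Hg²⁺(aq)]^3.
Solving for the unknown gives log [Hg²⁺(aq)] = −1.189, so [Hg²⁺(aq)] ≈ 0.065 M.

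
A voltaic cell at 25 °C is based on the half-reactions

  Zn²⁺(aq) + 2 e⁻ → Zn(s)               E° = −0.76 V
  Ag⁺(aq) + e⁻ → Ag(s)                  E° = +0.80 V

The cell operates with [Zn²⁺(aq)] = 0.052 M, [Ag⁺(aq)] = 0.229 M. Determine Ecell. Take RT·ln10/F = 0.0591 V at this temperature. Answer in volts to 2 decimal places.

+1.56 V

Ag⁺/Ag is reduced (cathode, E° = +0.80 V) and Zn²⁺/Zn is oxidized (anode).
E°cell = E°cat − E°an = +0.80 − (−0.76) = +1.56 V; n = 2.
For the overall reaction 2 Ag⁺(aq) + Zn(s) → 2 Ag(s) + Zn²⁺(aq), Q = [Zn²⁺(aq)] / [Ag⁺(aq)]^2 = 0.992, giving log Q = −0.004.
By the Nernst equation, E = +1.56 − (0.0591/2)·(−0.004) = +1.56 V.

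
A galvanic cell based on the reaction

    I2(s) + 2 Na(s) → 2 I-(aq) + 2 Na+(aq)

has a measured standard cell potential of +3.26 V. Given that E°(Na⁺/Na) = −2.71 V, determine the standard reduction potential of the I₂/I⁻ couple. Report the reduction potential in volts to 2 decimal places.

In the reaction as written the I₂/I⁻ couple is reduced (cathode) and Na⁺/Na is oxidized (anode), so E°cell = E°(I₂/I⁻) − E°(Na⁺/Na).
E°(I₂/I⁻) = E°cell + E°(anode) = +3.26 + (−2.71) = +0.55 V.

+0.55 V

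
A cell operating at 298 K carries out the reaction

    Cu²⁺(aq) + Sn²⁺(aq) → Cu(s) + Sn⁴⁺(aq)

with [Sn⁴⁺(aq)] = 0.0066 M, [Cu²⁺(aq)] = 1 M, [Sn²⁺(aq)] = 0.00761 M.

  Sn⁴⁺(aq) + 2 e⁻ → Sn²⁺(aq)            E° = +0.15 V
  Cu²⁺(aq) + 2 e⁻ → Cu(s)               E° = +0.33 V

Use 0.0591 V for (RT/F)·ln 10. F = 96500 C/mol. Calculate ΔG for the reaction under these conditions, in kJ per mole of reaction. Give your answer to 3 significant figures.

−35.1 kJ/mol

The standard cell potential is +0.33 − (+0.15) = +0.18 V, with n = 2 electrons in the balanced equation.
The reaction quotient is [Sn⁴⁺(aq)] / ([Cu²⁺(aq)]·[Sn²⁺(aq)]) = 0.867; by Nernst, E = +0.18 − (0.0591/2)(−0.062) = +0.1818 V.
Then ΔG = −nFE = −2 × 96500 × +0.1818 J/mol = −35.1 kJ/mol.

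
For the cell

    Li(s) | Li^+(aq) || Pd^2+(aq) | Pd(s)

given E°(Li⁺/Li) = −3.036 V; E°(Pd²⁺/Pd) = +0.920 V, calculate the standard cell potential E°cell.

By convention the left-hand electrode in cell notation is the anode (oxidation) and the right-hand electrode is the cathode (reduction).
E°cell = E°(right) − E°(left) = +0.920 − (−3.036) = +3.956 V.

+3.956 V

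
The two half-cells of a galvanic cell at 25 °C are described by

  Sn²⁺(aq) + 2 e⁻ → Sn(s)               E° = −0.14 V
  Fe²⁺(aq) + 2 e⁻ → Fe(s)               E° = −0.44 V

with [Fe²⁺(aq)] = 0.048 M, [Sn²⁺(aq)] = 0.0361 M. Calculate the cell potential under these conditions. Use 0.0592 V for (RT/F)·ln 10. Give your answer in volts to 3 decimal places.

+0.296 V

Since E°(Sn²⁺/Sn) > E°(Fe²⁺/Fe), Sn²⁺/Sn serves as the cathode.
E°cell = −0.14 − (−0.44) = +0.30 V, with n = 2 electrons transferred.
Balancing gives Sn²⁺(aq) + Fe(s) → Sn(s) + Fe²⁺(aq); hence Q = [Fe²⁺(aq)] / [Sn²⁺(aq)] = 1.33 (log Q = 0.124).
E = E° − (0.0592/n)·log Q = +0.30 − (0.0592/2)(0.124) = +0.296 V.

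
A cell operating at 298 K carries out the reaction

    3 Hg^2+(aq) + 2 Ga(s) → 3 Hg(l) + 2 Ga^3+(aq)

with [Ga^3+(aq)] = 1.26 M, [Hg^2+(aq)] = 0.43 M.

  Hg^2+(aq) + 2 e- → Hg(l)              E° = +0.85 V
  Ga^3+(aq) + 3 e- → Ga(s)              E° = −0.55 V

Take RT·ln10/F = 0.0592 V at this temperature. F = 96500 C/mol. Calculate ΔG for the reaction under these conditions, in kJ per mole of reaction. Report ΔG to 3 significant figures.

−803 kJ/mol

With Hg²⁺/Hg reduced at the cathode, E°cell = +0.85 − (−0.55) = +1.40 V and n = 6.
Here Q = [Ga^3+(aq)]^2 / [Hg^2+(aq)]^3 = 20 (log Q = 1.300), giving E = +1.40 − (0.0592/6)·(1.300) = +1.3872 V.
ΔG = −nFE = −(6)(96500)(+1.3872) J/mol = −803 kJ/mol.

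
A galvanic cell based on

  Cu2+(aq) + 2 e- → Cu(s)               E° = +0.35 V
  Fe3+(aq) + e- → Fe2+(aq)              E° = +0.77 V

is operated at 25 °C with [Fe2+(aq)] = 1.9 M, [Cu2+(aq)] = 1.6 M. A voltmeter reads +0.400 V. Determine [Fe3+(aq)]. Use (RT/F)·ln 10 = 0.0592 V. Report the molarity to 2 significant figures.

The Fe³⁺/Fe²⁺ couple has the larger reduction potential, so it is the cathode: E°cell = +0.77 − (+0.35) = +0.42 V and n = 2.
Since E = E° − (0.0592/n)·log Q, log Q = n(E° − E)/0.0592 = 0.676.
For 2 Fe3+(aq) + Cu(s) → 2 Fe2+(aq) + Cu2+(aq), the reaction quotient is Q = ([Fe2+(aq)]^2·[Cu2+(aq)]) / [Fe3+(aq)]^2.
Substituting the known concentrations and solving, log [Fe3+(aq)] = 0.043 and [Fe3+(aq)] = 1.1 M.

1.1 M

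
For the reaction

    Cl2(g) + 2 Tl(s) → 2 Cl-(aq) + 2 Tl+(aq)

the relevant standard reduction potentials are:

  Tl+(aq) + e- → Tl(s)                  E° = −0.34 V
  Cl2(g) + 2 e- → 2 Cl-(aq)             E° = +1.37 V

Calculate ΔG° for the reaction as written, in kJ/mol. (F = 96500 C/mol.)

In the reaction as written Cl2(g) is reduced, so the Cl₂/Cl⁻ couple is the cathode and Tl⁺/Tl is the anode.
E°cell = +1.37 − (−0.34) = +1.71 V; balancing electrons gives n = 2.
ΔG° = −nFE°cell = −(2)(96500)(+1.71) J/mol = −330 kJ/mol.

−330 kJ/mol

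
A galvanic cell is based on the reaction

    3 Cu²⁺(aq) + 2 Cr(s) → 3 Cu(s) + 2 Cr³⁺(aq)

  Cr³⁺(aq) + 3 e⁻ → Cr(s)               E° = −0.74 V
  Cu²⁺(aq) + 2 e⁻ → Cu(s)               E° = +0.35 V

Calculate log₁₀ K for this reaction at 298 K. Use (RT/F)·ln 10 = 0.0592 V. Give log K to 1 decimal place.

log K = 110.5

The Cu²⁺/Cu couple is reduced (cathode); E°cell = +0.35 − (−0.74) = +1.09 V with n = 6.
At equilibrium E = 0, so log K = nE°cell / 0.0592 = (6)(+1.09) / 0.0592 = 110.5.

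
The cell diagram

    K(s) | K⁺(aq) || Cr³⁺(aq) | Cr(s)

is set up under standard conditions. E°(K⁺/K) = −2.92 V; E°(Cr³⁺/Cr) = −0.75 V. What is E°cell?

+2.17 V

By convention the left-hand electrode in cell notation is the anode (oxidation) and the right-hand electrode is the cathode (reduction).
E°cell = E°(right) − E°(left) = −0.75 − (−2.92) = +2.17 V.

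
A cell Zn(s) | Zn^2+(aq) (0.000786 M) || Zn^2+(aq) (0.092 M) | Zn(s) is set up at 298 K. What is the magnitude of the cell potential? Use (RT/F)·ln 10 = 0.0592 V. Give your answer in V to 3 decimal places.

For a concentration cell E°cell = 0, since both electrodes use the same couple.
The compartment with the higher Zn^2+(aq) concentration (0.092 M) acts as the cathode; ions are reduced there and produced at the dilute (0.000786 M) anode.
With n = 2, Ecell = −(0.0592/2)·log([dilute]/[conc]) = −(0.0592/2)·log(0.000786/0.092) = +0.061 V.

0.061 V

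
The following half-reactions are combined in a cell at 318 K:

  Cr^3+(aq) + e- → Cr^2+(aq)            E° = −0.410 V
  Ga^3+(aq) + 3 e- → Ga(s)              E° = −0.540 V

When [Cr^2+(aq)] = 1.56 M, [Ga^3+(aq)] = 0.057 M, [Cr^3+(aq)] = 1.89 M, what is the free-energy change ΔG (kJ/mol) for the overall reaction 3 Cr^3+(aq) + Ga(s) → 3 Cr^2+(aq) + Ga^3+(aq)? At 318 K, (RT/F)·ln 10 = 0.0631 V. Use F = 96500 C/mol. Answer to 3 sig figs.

−46.7 kJ/mol

E°cell = −0.410 − (−0.540) = +0.130 V; the balanced reaction transfers n = 3 electrons.
Q = ([Cr^2+(aq)]^3·[Ga^3+(aq)]) / [Cr^3+(aq)]^3 = 0.0321, so log Q = −1.494 and E = +0.130 − (0.0631/3)(−1.494) = +0.1614 V.
ΔG = −nFE = −(3)(96500)(+0.1614) J/mol = −46.7 kJ/mol.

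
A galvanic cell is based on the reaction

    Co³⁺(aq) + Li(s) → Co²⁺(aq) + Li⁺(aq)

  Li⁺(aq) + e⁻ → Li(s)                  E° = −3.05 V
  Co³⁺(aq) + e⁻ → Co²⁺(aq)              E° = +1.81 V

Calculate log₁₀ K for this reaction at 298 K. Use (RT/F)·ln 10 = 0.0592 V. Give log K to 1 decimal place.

The Co³⁺/Co²⁺ couple is reduced (cathode); E°cell = +1.81 − (−3.05) = +4.86 V with n = 1.
At equilibrium E = 0, so log K = nE°cell / 0.0592 = (1)(+4.86) / 0.0592 = 82.1.

log K = 82.1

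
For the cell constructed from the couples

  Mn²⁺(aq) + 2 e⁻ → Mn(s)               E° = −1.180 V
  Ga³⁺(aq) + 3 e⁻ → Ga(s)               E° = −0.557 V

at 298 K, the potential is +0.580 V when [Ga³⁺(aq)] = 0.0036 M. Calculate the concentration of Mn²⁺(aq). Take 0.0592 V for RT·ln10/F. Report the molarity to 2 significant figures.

0.67 M

With Ga³⁺/Ga at the cathode and Mn²⁺/Mn at the anode, E°cell = −0.557 − (−1.180) = +0.623 V (n = 6).
Rearranging E = E° − (0.0592/n)·log Q gives log Q = 6(+0.623 − (+0.580))/0.0592 = 4.358.
For 2 Ga³⁺(aq) + 3 Mn(s) → 2 Ga(s) + 3 Mn²⁺(aq), the reaction quotient is Q = [Mn²⁺(aq)]^3 / [Ga³⁺(aq)]^2.
Solving for the unknown gives log [Mn²⁺(aq)] = −0.176, so [Mn²⁺(aq)] ≈ 0.67 M.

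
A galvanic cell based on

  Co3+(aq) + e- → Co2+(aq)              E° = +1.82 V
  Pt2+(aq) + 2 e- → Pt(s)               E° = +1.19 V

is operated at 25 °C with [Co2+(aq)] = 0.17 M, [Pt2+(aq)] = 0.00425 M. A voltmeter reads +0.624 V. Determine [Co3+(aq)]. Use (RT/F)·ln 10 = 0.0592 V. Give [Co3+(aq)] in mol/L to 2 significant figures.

With Co³⁺/Co²⁺ at the cathode and Pt²⁺/Pt at the anode, E°cell = +1.82 − (+1.19) = +0.63 V (n = 2).
From the Nernst equation, log Q = n(E° − E)/0.0592 = 2·(+0.63 − (+0.624))/0.0592 = 0.203.
The balanced reaction is 2 Co3+(aq) + Pt(s) → 2 Co2+(aq) + Pt2+(aq), so Q = ([Co2+(aq)]^2·[Pt2+(aq)]) / [Co3+(aq)]^2.
Isolating [Co3+(aq)] in Q = 10^{0.203} yields log [Co3+(aq)] = −2.057, i.e. 0.0088 M.

0.0088 M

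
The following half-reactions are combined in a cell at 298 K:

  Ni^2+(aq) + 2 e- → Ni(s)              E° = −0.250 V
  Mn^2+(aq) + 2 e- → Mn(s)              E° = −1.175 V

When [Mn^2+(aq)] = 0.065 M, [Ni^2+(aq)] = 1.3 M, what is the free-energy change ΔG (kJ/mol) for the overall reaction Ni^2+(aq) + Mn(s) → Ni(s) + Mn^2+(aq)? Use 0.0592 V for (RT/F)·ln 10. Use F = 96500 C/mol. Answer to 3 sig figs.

E°cell = −0.250 − (−1.175) = +0.925 V; the balanced reaction transfers n = 2 electrons.
The reaction quotient is [Mn^2+(aq)] / [Ni^2+(aq)] = 0.05; by Nernst, E = +0.925 − (0.0592/2)(−1.301) = +0.9635 V.
Finally ΔG = −nFE = −(2)(96500 C/mol)(+0.9635 V) = −186 kJ/mol.

−186 kJ/mol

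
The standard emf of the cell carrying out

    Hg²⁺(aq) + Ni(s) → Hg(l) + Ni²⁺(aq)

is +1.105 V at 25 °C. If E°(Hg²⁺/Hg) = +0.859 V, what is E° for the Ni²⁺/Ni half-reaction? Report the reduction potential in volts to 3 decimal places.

−0.246 V

In the reaction as written the Hg²⁺/Hg couple is reduced (cathode) and Ni²⁺/Ni is oxidized (anode), so E°cell = E°(Hg²⁺/Hg) − E°(Ni²⁺/Ni).
E°(Ni²⁺/Ni) = E°(cathode) − E°cell = +0.859 − (+1.105) = −0.246 V.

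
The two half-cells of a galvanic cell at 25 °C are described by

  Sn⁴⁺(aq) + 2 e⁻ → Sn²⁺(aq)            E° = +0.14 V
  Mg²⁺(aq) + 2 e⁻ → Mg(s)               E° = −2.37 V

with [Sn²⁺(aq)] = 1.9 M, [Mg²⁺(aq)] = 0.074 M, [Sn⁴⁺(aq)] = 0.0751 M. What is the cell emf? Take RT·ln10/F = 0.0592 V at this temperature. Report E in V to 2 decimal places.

Sn⁴⁺/Sn²⁺ is reduced (cathode, E° = +0.14 V) and Mg²⁺/Mg is oxidized (anode).
E°cell = E°cat − E°an = +0.14 − (−2.37) = +2.51 V; n = 2.
The balanced reaction is Sn⁴⁺(aq) + Mg(s) → Sn²⁺(aq) + Mg²⁺(aq), so Q = ([Sn²⁺(aq)]·[Mg²⁺(aq)]) / [Sn⁴⁺(aq)] = 1.87 and log Q = 0.272.
By the Nernst equation, E = +2.51 − (0.0592/2)·(0.272) = +2.50 V.

+2.50 V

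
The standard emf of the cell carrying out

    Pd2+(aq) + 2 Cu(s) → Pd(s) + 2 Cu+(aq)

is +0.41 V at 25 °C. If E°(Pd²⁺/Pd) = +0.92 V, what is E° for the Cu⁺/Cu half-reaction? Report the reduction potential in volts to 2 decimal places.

In the reaction as written the Pd²⁺/Pd couple is reduced (cathode) and Cu⁺/Cu is oxidized (anode), so E°cell = E°(Pd²⁺/Pd) − E°(Cu⁺/Cu).
E°(Cu⁺/Cu) = E°(cathode) − E°cell = +0.92 − (+0.41) = +0.51 V.

+0.51 V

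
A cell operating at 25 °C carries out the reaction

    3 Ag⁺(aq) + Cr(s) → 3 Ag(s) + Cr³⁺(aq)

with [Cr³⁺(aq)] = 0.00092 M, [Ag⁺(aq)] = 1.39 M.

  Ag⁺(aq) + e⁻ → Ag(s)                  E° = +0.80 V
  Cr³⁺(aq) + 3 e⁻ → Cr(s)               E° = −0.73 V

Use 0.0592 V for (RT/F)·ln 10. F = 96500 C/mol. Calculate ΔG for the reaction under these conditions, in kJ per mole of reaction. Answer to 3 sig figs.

−463 kJ/mol

With Ag⁺/Ag reduced at the cathode, E°cell = +0.80 − (−0.73) = +1.53 V and n = 3.
Q = [Cr³⁺(aq)] / [Ag⁺(aq)]^3 = 0.000343, so log Q = −3.465 and E = +1.53 − (0.0592/3)(−3.465) = +1.5984 V.
ΔG = −nFE = −(3)(96500)(+1.5984) J/mol = −463 kJ/mol.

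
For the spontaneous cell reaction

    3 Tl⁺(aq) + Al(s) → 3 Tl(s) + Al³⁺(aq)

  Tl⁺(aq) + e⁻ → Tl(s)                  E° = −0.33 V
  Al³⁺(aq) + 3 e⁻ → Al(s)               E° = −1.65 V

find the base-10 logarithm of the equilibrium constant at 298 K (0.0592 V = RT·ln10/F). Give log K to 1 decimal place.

log K = 66.9

The Tl⁺/Tl couple is reduced (cathode); E°cell = −0.33 − (−1.65) = +1.32 V with n = 3.
At equilibrium E = 0, so log K = nE°cell / 0.0592 = (3)(+1.32) / 0.0592 = 66.9.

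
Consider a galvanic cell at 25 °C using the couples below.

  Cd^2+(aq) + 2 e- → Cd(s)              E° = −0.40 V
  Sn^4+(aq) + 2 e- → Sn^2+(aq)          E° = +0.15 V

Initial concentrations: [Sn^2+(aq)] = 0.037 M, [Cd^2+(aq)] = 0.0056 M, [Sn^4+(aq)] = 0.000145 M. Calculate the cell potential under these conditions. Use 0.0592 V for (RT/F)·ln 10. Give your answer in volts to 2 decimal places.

+0.55 V

Sn⁴⁺/Sn²⁺ is reduced (cathode, E° = +0.15 V) and Cd²⁺/Cd is oxidized (anode).
The standard potential is +0.15 − (−0.40) = +0.55 V and the balanced reaction transfers n = 2 electrons.
For the overall reaction Sn^4+(aq) + Cd(s) → Sn^2+(aq) + Cd^2+(aq), Q = ([Sn^2+(aq)]·[Cd^2+(aq)]) / [Sn^4+(aq)] = 1.43, giving log Q = 0.155.
Applying E = E° − (RT ln10/nF)·log Q gives +0.55 − (0.0592/2)(0.155) = +0.55 V.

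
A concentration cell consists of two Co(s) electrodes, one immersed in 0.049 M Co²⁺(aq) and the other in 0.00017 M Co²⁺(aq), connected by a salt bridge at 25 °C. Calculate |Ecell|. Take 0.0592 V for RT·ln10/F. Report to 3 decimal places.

For a concentration cell E°cell = 0, since both electrodes use the same couple.
The compartment with the higher Co²⁺(aq) concentration (0.049 M) acts as the cathode; ions are reduced there and produced at the dilute (0.00017 M) anode.
With n = 2, Ecell = −(0.0592/2)·log([dilute]/[conc]) = −(0.0592/2)·log(0.00017/0.049) = +0.073 V.

0.073 V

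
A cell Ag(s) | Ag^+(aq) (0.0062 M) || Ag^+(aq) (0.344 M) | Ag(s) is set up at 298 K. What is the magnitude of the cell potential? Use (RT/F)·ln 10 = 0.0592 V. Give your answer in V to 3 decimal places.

0.103 V

For a concentration cell E°cell = 0, since both electrodes use the same couple.
The compartment with the higher Ag^+(aq) concentration (0.344 M) acts as the cathode; ions are reduced there and produced at the dilute (0.0062 M) anode.
With n = 1, Ecell = −(0.0592/1)·log([dilute]/[conc]) = −(0.0592/1)·log(0.0062/0.344) = +0.103 V.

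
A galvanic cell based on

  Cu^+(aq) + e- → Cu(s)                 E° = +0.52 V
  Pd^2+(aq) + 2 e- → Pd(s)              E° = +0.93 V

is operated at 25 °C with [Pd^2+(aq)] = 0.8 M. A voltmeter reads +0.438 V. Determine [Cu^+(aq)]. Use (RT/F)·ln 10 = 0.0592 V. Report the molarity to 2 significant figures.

0.30 M

The Pd²⁺/Pd couple has the larger reduction potential, so it is the cathode: E°cell = +0.93 − (+0.52) = +0.41 V and n = 2.
From the Nernst equation, log Q = n(E° − E)/0.0592 = 2·(+0.41 − (+0.438))/0.0592 = −0.946.
The balanced reaction is Pd^2+(aq) + 2 Cu(s) → Pd(s) + 2 Cu^+(aq), so Q = [Cu^+(aq)]^2 / [Pd^2+(aq)].
Solving for the unknown gives log [Cu^+(aq)] = −0.521, so [Cu^+(aq)] ≈ 0.30 M.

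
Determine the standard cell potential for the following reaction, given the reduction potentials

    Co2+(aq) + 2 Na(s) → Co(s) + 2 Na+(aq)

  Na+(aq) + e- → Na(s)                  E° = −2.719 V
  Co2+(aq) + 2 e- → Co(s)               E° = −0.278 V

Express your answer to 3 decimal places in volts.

In the reaction as written, Co2+(aq) is reduced (cathode) and Na+(aq) is produced by oxidation at the anode.
E°cell = E°(cathode) − E°(anode) = −0.278 − (−2.719) = +2.441 V.
The positive value indicates the reaction is spontaneous as written.

+2.441 V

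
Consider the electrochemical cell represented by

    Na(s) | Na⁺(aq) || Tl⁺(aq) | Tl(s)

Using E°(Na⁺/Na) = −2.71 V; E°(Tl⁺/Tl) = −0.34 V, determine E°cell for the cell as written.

+2.37 V

By convention the left-hand electrode in cell notation is the anode (oxidation) and the right-hand electrode is the cathode (reduction).
E°cell = E°(right) − E°(left) = −0.34 − (−2.71) = +2.37 V.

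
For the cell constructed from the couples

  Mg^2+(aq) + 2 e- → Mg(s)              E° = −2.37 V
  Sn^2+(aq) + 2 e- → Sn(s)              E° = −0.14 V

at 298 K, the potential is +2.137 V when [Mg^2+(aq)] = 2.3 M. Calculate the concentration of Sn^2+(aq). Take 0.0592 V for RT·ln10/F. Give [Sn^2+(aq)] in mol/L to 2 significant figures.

Sn²⁺/Sn is the cathode (higher E°); E°cell = −0.14 − (−2.37) = +2.23 V with n = 2.
Rearranging E = E° − (0.0592/n)·log Q gives log Q = 2(+2.23 − (+2.137))/0.0592 = 3.142.
The balanced reaction is Sn^2+(aq) + Mg(s) → Sn(s) + Mg^2+(aq), so Q = [Mg^2+(aq)] / [Sn^2+(aq)].
Solving for the unknown gives log [Sn^2+(aq)] = −2.780, so [Sn^2+(aq)] ≈ 0.0017 M.

0.0017 M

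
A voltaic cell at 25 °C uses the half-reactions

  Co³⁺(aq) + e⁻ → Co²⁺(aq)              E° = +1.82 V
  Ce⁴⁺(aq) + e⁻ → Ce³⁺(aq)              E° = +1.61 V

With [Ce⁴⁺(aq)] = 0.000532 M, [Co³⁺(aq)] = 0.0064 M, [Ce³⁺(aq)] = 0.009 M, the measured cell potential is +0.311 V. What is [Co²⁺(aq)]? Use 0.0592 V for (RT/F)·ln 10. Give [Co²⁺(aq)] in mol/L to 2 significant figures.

Co³⁺/Co²⁺ is the cathode (higher E°); E°cell = +1.82 − (+1.61) = +0.21 V with n = 1.
Rearranging E = E° − (0.0592/n)·log Q gives log Q = 1(+0.21 − (+0.311))/0.0592 = −1.706.
For Co³⁺(aq) + Ce³⁺(aq) → Co²⁺(aq) + Ce⁴⁺(aq), the reaction quotient is Q = ([Co²⁺(aq)]·[Ce⁴⁺(aq)]) / ([Co³⁺(aq)]·[Ce³⁺(aq)]).
Isolating [Co²⁺(aq)] in Q = 10^{−1.706} yields log [Co²⁺(aq)] = −2.671, i.e. 0.0021 M.

0.0021 M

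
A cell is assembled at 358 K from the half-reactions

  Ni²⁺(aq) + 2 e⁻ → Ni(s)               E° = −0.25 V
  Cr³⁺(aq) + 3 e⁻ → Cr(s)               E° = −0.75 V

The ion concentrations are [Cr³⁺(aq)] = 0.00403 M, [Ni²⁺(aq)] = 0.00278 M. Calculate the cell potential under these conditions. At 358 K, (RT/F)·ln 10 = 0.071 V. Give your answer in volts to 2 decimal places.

+0.47 V

The Ni²⁺/Ni couple has the more positive E°, so it is the cathode; Cr³⁺/Cr is the anode.
E°cell = −0.25 − (−0.75) = +0.50 V, with n = 6 electrons transferred.
For the overall reaction 3 Ni²⁺(aq) + 2 Cr(s) → 3 Ni(s) + 2 Cr³⁺(aq), Q = [Cr³⁺(aq)]^2 / [Ni²⁺(aq)]^3 = 756, giving log Q = 2.878.
Applying E = E° − (RT ln10/nF)·log Q gives +0.50 − (0.071/6)(2.878) = +0.47 V.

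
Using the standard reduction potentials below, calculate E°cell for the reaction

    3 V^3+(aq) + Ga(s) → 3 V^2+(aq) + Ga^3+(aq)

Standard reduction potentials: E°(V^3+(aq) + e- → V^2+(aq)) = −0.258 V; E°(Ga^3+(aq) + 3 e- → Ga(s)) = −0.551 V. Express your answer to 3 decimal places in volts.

V^3+(aq) gains electrons, so the V³⁺/V²⁺ couple is the cathode; the Ga³⁺/Ga couple is the anode.
E°cell = E°(cathode) − E°(anode) = −0.258 − (−0.551) = +0.293 V.
The positive value indicates the reaction is spontaneous as written.

+0.293 V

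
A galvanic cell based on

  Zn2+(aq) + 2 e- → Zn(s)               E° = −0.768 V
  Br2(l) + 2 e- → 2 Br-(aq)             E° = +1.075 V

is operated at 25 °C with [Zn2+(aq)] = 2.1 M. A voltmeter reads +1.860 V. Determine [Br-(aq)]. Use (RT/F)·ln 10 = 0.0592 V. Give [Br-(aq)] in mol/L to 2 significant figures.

0.36 M

Br₂/Br⁻ is the cathode (higher E°); E°cell = +1.075 − (−0.768) = +1.843 V with n = 2.
From the Nernst equation, log Q = n(E° − E)/0.0592 = 2·(+1.843 − (+1.860))/0.0592 = −0.574.
The balanced reaction is Br2(l) + Zn(s) → 2 Br-(aq) + Zn2+(aq), so Q = [Br-(aq)]^2·[Zn2+(aq)].
Solving for the unknown gives log [Br-(aq)] = −0.448, so [Br-(aq)] ≈ 0.36 M.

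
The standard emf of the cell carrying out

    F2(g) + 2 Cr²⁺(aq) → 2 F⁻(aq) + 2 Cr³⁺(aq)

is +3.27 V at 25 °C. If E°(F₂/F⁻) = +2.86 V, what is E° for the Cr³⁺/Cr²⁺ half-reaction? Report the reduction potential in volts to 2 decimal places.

−0.41 V

In the reaction as written the F₂/F⁻ couple is reduced (cathode) and Cr³⁺/Cr²⁺ is oxidized (anode), so E°cell = E°(F₂/F⁻) − E°(Cr³⁺/Cr²⁺).
E°(Cr³⁺/Cr²⁺) = E°(cathode) − E°cell = +2.86 − (+3.27) = −0.41 V.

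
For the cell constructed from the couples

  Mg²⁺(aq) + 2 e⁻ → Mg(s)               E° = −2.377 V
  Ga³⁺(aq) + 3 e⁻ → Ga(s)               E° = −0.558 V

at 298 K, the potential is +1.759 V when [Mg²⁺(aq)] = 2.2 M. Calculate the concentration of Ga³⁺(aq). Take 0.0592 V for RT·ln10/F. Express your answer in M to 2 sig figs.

0.0030 M

The Ga³⁺/Ga couple has the larger reduction potential, so it is the cathode: E°cell = −0.558 − (−2.377) = +1.819 V and n = 6.
From the Nernst equation, log Q = n(E° − E)/0.0592 = 6·(+1.819 − (+1.759))/0.0592 = 6.081.
The balanced reaction is 2 Ga³⁺(aq) + 3 Mg(s) → 2 Ga(s) + 3 Mg²⁺(aq), so Q = [Mg²⁺(aq)]^3 / [Ga³⁺(aq)]^2.
Solving for the unknown gives log [Ga³⁺(aq)] = −2.527, so [Ga³⁺(aq)] ≈ 0.0030 M.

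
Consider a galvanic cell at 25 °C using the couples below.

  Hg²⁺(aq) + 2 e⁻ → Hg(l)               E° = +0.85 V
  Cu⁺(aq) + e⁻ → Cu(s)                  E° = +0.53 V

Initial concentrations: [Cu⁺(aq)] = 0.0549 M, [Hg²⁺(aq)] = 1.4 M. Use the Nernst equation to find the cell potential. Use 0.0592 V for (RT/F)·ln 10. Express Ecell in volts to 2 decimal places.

+0.40 V

Since E°(Hg²⁺/Hg) > E°(Cu⁺/Cu), Hg²⁺/Hg serves as the cathode.
E°cell = E°cat − E°an = +0.85 − (+0.53) = +0.32 V; n = 2.
Balancing gives Hg²⁺(aq) + 2 Cu(s) → Hg(l) + 2 Cu⁺(aq); hence Q = [Cu⁺(aq)]^2 / [Hg²⁺(aq)] = 0.00215 (log Q = −2.667).
Applying E = E° − (RT ln10/nF)·log Q gives +0.32 − (0.0592/2)(−2.667) = +0.40 V.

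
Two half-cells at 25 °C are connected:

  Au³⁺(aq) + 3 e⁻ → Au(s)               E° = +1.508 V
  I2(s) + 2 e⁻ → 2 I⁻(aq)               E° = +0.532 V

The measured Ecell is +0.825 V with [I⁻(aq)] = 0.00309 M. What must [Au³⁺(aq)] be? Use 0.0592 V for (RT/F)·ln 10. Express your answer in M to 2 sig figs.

0.76 M

With Au³⁺/Au at the cathode and I₂/I⁻ at the anode, E°cell = +1.508 − (+0.532) = +0.976 V (n = 6).
Rearranging E = E° − (0.0592/n)·log Q gives log Q = 6(+0.976 − (+0.825))/0.0592 = 15.304.
The balanced reaction is 2 Au³⁺(aq) + 6 I⁻(aq) → 2 Au(s) + 3 I2(s), so Q = 1 / ([Au³⁺(aq)]^2·[I⁻(aq)]^6).
Substituting the known concentrations and solving, log [Au³⁺(aq)] = −0.122 and [Au³⁺(aq)] = 0.76 M.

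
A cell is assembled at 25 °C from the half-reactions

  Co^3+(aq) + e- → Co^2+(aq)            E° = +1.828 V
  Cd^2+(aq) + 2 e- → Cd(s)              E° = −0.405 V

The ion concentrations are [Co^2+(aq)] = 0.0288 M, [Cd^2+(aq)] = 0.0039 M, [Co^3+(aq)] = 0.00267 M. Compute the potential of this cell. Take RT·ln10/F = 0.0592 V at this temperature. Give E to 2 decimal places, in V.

Since E°(Co³⁺/Co²⁺) > E°(Cd²⁺/Cd), Co³⁺/Co²⁺ serves as the cathode.
E°cell = E°cat − E°an = +1.828 − (−0.405) = +2.233 V; n = 2.
Balancing gives 2 Co^3+(aq) + Cd(s) → 2 Co^2+(aq) + Cd^2+(aq); hence Q = ([Co^2+(aq)]^2·[Cd^2+(aq)]) / [Co^3+(aq)]^2 = 0.454 (log Q = −0.343).
E = E° − (0.0592/n)·log Q = +2.233 − (0.0592/2)(−0.343) = +2.24 V.

+2.24 V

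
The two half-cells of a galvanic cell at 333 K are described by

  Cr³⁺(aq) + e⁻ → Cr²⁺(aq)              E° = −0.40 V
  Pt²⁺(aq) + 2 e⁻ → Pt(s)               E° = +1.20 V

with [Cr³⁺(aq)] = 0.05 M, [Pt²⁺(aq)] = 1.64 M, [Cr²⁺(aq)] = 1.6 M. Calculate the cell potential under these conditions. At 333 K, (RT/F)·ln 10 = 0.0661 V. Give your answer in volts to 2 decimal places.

The Pt²⁺/Pt couple has the more positive E°, so it is the cathode; Cr³⁺/Cr²⁺ is the anode.
The standard potential is +1.20 − (−0.40) = +1.60 V and the balanced reaction transfers n = 2 electrons.
Balancing gives Pt²⁺(aq) + 2 Cr²⁺(aq) → Pt(s) + 2 Cr³⁺(aq); hence Q = [Cr³⁺(aq)]^2 / ([Pt²⁺(aq)]·[Cr²⁺(aq)]^2) = 0.000595 (log Q = −3.225).
Applying E = E° − (RT ln10/nF)·log Q gives +1.60 − (0.0661/2)(−3.225) = +1.71 V.

+1.71 V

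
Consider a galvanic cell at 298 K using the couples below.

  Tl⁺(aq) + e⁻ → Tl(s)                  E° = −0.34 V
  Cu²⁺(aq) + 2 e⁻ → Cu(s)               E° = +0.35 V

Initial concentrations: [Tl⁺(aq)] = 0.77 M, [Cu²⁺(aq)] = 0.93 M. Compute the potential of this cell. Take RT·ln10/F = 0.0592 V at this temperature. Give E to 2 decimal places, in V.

+0.70 V

Since E°(Cu²⁺/Cu) > E°(Tl⁺/Tl), Cu²⁺/Cu serves as the cathode.
The standard potential is +0.35 − (−0.34) = +0.69 V and the balanced reaction transfers n = 2 electrons.
Balancing gives Cu²⁺(aq) + 2 Tl(s) → Cu(s) + 2 Tl⁺(aq); hence Q = [Tl⁺(aq)]^2 / [Cu²⁺(aq)] = 0.638 (log Q = −0.196).
By the Nernst equation, E = +0.69 − (0.0592/2)·(−0.196) = +0.70 V.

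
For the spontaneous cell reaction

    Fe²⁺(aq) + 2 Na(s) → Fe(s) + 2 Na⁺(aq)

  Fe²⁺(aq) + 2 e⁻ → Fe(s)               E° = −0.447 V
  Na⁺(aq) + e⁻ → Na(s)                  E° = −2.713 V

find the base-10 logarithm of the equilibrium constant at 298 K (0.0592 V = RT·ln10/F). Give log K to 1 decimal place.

The Fe²⁺/Fe couple is reduced (cathode); E°cell = −0.447 − (−2.713) = +2.266 V with n = 2.
At equilibrium E = 0, so log K = nE°cell / 0.0592 = (2)(+2.266) / 0.0592 = 76.6.

log K = 76.6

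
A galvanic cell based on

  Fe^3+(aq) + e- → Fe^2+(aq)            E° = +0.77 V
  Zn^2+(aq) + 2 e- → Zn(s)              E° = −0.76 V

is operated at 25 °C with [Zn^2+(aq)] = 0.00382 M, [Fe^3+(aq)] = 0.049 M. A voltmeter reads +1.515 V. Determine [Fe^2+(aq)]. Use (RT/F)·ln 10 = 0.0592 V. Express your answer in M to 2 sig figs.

The Fe³⁺/Fe²⁺ couple has the larger reduction potential, so it is the cathode: E°cell = +0.77 − (−0.76) = +1.53 V and n = 2.
Since E = E° − (0.0592/n)·log Q, log Q = n(E° − E)/0.0592 = 0.507.
The balanced reaction is 2 Fe^3+(aq) + Zn(s) → 2 Fe^2+(aq) + Zn^2+(aq), so Q = ([Fe^2+(aq)]^2·[Zn^2+(aq)]) / [Fe^3+(aq)]^2.
Isolating [Fe^2+(aq)] in Q = 10^{0.507} yields log [Fe^2+(aq)] = 0.153, i.e. 1.4 M.

1.4 M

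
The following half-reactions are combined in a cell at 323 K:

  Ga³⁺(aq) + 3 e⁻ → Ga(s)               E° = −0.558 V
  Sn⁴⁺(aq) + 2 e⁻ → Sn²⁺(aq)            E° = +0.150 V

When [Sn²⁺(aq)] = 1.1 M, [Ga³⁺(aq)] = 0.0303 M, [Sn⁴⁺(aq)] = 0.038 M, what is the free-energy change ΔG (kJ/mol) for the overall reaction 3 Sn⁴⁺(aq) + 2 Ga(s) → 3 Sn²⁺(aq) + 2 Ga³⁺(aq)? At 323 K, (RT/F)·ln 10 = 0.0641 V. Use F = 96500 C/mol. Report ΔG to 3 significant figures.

−402 kJ/mol

With Sn⁴⁺/Sn²⁺ reduced at the cathode, E°cell = +0.150 − (−0.558) = +0.708 V and n = 6.
The reaction quotient is ([Sn²⁺(aq)]^3·[Ga³⁺(aq)]^2) / [Sn⁴⁺(aq)]^3 = 22.3; by Nernst, E = +0.708 − (0.0641/6)(1.348) = +0.6936 V.
ΔG = −nFE = −(6)(96500)(+0.6936) J/mol = −402 kJ/mol.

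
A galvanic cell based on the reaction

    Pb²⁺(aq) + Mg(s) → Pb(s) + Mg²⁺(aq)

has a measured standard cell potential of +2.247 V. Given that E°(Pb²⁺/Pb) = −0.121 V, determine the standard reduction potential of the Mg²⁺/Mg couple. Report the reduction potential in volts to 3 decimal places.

In the reaction as written the Pb²⁺/Pb couple is reduced (cathode) and Mg²⁺/Mg is oxidized (anode), so E°cell = E°(Pb²⁺/Pb) − E°(Mg²⁺/Mg).
E°(Mg²⁺/Mg) = E°(cathode) − E°cell = −0.121 − (+2.247) = −2.368 V.

−2.368 V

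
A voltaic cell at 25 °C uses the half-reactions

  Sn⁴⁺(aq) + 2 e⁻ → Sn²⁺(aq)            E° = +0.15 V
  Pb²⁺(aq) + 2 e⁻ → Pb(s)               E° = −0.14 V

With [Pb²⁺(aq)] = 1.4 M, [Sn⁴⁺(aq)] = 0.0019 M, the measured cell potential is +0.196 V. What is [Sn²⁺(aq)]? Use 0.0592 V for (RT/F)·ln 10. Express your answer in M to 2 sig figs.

2.0 M

The Sn⁴⁺/Sn²⁺ couple has the larger reduction potential, so it is the cathode: E°cell = +0.15 − (−0.14) = +0.29 V and n = 2.
Since E = E° − (0.0592/n)·log Q, log Q = n(E° − E)/0.0592 = 3.176.
Balancing electrons gives Sn⁴⁺(aq) + Pb(s) → Sn²⁺(aq) + Pb²⁺(aq); thus Q = ([Sn²⁺(aq)]·[Pb²⁺(aq)]) / [Sn⁴⁺(aq)].
Solving for the unknown gives log [Sn²⁺(aq)] = 0.309, so [Sn²⁺(aq)] ≈ 2.0 M.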